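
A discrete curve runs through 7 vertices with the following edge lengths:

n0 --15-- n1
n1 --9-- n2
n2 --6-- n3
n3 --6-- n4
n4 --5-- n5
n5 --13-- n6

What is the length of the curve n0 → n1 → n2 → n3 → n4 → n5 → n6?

Arc length = 15 + 9 + 6 + 6 + 5 + 13 = 54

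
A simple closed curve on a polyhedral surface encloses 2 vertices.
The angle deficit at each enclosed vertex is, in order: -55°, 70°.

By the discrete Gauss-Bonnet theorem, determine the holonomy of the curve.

Holonomy = total enclosed curvature = (-55°) + 70° = 15°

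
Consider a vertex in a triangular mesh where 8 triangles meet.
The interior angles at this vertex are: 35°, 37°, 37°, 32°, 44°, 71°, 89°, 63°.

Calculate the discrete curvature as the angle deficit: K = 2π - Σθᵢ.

Sum of angles = 408°. K = 360° - 408° = -48° = -4π/15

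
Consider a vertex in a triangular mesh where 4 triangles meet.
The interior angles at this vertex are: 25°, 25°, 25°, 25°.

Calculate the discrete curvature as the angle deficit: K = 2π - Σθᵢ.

Sum of angles = 100°. K = 360° - 100° = 260°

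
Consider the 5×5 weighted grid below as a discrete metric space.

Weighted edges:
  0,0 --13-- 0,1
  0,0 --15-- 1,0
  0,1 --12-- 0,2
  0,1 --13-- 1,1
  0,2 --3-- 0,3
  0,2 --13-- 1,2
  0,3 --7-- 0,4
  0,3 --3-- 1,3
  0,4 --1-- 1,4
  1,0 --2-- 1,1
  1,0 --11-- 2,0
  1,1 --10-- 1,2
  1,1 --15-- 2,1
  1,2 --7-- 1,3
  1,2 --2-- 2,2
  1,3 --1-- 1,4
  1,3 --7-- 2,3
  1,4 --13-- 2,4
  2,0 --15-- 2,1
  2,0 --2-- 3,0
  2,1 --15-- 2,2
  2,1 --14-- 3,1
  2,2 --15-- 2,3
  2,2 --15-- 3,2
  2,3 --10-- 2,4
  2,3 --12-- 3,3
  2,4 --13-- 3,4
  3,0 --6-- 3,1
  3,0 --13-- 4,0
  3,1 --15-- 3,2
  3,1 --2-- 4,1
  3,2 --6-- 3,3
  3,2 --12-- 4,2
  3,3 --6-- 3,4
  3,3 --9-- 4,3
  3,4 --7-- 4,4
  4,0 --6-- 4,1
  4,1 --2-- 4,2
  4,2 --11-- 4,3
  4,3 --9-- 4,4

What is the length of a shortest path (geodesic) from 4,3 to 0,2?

Shortest path: 4,3 → 3,3 → 2,3 → 1,3 → 0,3 → 0,2, total weight = 34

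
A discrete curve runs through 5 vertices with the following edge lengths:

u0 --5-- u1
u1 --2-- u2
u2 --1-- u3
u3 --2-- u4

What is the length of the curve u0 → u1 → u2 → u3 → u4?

Arc length = 5 + 2 + 1 + 2 = 10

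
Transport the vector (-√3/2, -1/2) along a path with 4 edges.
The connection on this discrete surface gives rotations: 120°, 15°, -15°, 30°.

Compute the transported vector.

Total rotation: 120° + 15° + (-15°) + 30° = 150°. Final vector: (1, 0)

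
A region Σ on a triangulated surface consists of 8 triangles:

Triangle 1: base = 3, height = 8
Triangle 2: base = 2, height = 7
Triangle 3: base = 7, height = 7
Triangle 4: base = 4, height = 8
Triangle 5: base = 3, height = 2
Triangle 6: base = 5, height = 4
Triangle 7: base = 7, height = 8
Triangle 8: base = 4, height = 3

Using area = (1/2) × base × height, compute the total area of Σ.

(1/2)×3×8 + (1/2)×2×7 + (1/2)×7×7 + (1/2)×4×8 + (1/2)×3×2 + (1/2)×5×4 + (1/2)×7×8 + (1/2)×4×3 = 106.5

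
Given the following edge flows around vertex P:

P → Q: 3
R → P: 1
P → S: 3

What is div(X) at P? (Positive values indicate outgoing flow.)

Divergence = sum of outgoing flows = 3 + (-1) + 3 = 5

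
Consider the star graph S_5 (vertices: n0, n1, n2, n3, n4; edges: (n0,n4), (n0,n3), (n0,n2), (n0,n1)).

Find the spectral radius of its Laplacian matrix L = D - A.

The star S_5 is the complete bipartite graph K_{1,4} (one hub of degree 4, 4 leaves of degree 1). The Laplacian spectrum of K_{p,q} is 0, p (multiplicity q−1), q (multiplicity p−1), p+q. With p = 1, q = 4: 0 once, 1 with multiplicity 3, and 5 once. (Check: trace L = sum of degrees = 8 = 3·1 + 5.)
Laplacian eigenvalues: [0.0, 1.0, 1.0, 1.0, 5.0]. Largest eigenvalue (spectral radius) = 5.0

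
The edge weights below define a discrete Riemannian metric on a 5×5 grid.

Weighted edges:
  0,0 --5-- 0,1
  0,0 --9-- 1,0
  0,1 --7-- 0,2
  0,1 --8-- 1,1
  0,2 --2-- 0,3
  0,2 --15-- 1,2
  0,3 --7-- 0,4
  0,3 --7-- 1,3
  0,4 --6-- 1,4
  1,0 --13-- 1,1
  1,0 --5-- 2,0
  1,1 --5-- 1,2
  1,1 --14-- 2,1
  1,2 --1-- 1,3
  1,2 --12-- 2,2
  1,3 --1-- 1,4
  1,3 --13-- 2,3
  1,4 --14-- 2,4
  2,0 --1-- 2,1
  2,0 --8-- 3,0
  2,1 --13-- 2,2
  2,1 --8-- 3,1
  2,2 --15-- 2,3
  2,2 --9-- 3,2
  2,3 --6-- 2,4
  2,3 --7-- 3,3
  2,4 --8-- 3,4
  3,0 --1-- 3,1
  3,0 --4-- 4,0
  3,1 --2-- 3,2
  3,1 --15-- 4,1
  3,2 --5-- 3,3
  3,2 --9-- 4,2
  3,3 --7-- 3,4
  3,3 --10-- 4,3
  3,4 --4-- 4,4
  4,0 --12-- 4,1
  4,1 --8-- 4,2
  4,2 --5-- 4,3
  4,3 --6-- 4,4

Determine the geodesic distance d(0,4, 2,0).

Shortest path: 0,4 → 1,4 → 1,3 → 1,2 → 1,1 → 2,1 → 2,0, total weight = 28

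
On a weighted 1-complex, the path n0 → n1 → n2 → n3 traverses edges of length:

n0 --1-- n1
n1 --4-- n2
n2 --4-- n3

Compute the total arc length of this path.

Arc length = 1 + 4 + 4 = 9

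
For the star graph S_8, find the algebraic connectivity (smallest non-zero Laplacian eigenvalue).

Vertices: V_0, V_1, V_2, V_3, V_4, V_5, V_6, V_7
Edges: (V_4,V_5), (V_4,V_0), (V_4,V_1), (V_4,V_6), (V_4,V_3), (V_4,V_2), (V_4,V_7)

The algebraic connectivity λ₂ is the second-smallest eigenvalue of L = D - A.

The star S_8 is the complete bipartite graph K_{1,7} (one hub of degree 7, 7 leaves of degree 1). The Laplacian spectrum of K_{p,q} is 0, p (multiplicity q−1), q (multiplicity p−1), p+q. With p = 1, q = 7: 0 once, 1 with multiplicity 6, and 8 once. (Check: trace L = sum of degrees = 14 = 6·1 + 8.)
Laplacian eigenvalues: [0.0, 1.0, 1.0, 1.0, 1.0, 1.0, 1.0, 8.0]. Algebraic connectivity (smallest non-zero eigenvalue) = 1.0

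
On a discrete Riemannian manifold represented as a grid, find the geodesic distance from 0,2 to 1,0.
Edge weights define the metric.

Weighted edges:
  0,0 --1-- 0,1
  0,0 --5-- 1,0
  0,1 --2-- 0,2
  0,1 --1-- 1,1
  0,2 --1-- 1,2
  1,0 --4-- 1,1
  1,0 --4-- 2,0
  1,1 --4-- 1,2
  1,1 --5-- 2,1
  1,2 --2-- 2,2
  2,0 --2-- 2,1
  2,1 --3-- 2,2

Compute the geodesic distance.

Shortest path: 0,2 → 0,1 → 1,1 → 1,0, total weight = 7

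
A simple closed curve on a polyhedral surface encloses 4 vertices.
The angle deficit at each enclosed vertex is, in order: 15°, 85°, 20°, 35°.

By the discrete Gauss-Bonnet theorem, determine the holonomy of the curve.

Holonomy = total enclosed curvature = 15° + 85° + 20° + 35° = 155°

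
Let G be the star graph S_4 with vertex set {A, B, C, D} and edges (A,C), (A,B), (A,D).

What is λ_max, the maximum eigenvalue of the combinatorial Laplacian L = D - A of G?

The star S_4 is the complete bipartite graph K_{1,3} (one hub of degree 3, 3 leaves of degree 1). The Laplacian spectrum of K_{p,q} is 0, p (multiplicity q−1), q (multiplicity p−1), p+q. With p = 1, q = 3: 0 once, 1 with multiplicity 2, and 4 once. (Check: trace L = sum of degrees = 6 = 2·1 + 4.)
Laplacian eigenvalues: [0.0, 1.0, 1.0, 4.0]. Largest eigenvalue (spectral radius) = 4.0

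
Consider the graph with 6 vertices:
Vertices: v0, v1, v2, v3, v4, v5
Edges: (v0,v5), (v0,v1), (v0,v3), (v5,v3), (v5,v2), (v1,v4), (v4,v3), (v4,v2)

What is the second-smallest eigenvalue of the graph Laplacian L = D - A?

Degrees: deg(v0) = 3, deg(v1) = 2, deg(v2) = 2, deg(v3) = 3, deg(v4) = 3, deg(v5) = 3.
L = D − A with rows/columns ordered (v0, v1, v2, v3, v4, v5):
  [ 3, -1,  0, -1,  0, -1]
  [-1,  2,  0,  0, -1,  0]
  [ 0,  0,  2,  0, -1, -1]
  [-1,  0,  0,  3, -1, -1]
  [ 0, -1, -1, -1,  3,  0]
  [-1,  0, -1, -1,  0,  3]
Characteristic polynomial: det(λI − L) = λ(λ² − 6λ + 7)(λ − 2)(λ − 3)(λ − 5).
Roots: λ = 0; (λ² − 6λ + 7) = 0 ⇒ λ = 3 ± √2 ≈ 1.5858, 4.4142; (λ − 2) = 0 ⇒ λ = 2; (λ − 3) = 0 ⇒ λ = 3; (λ − 5) = 0 ⇒ λ = 5.
(Check: the roots sum (with multiplicity) to 16, matching trace L = Σdeg = 2·8 = 16.)
Laplacian eigenvalues: [0.0, 1.5858, 2.0, 3.0, 4.4142, 5.0]. Algebraic connectivity (smallest non-zero eigenvalue) = 1.5858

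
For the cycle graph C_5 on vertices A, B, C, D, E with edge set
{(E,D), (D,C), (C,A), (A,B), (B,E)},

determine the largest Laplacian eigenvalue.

The cycle graph C_n has Laplacian eigenvalues λ_k = 2 − 2cos(2πk/n), k = 0, 1, …, n−1. Here n = 5:
k=0: 2 − 2cos(0) = 0.0; k=1: 2 − 2cos(2π/5) = 1.382; k=2: 2 − 2cos(4π/5) = 3.618; k=3: 2 − 2cos(6π/5) = 3.618; k=4: 2 − 2cos(8π/5) = 1.382.
Laplacian eigenvalues: [0.0, 1.382, 1.382, 3.618, 3.618]. Largest eigenvalue (spectral radius) = 3.618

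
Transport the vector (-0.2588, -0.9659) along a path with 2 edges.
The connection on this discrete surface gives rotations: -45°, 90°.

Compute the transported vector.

Total rotation: (-45°) + 90° = 45°. Final vector: (0.5000, -0.8660)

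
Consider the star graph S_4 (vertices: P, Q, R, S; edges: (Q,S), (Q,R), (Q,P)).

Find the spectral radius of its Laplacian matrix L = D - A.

The star S_4 is the complete bipartite graph K_{1,3} (one hub of degree 3, 3 leaves of degree 1). The Laplacian spectrum of K_{p,q} is 0, p (multiplicity q−1), q (multiplicity p−1), p+q. With p = 1, q = 3: 0 once, 1 with multiplicity 2, and 4 once. (Check: trace L = sum of degrees = 6 = 2·1 + 4.)
Laplacian eigenvalues: [0.0, 1.0, 1.0, 4.0]. Largest eigenvalue (spectral radius) = 4.0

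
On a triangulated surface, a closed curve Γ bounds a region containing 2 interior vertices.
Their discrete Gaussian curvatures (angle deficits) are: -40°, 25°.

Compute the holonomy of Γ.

Holonomy = total enclosed curvature = (-40°) + 25° = -15°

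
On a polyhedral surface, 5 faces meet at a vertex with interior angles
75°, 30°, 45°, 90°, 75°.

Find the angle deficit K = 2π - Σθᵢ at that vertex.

Sum of angles = 315°. K = 360° - 315° = 45°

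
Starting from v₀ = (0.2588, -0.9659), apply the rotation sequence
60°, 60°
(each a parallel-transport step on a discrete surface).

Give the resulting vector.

Total rotation: 60° + 60° = 120°. Final vector: (0.7071, 0.7071)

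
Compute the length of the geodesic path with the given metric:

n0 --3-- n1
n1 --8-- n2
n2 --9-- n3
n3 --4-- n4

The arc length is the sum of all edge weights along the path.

Arc length = 3 + 8 + 9 + 4 = 24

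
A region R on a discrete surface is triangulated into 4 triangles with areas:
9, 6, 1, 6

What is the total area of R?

9 + 6 + 1 + 6 = 22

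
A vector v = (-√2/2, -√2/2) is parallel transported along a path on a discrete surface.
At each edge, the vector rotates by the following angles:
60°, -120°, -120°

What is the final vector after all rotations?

Total rotation: 60° + (-120°) + (-120°) = -180° ≡ 180° (mod 360°). Final vector: (0.7071, 0.7071)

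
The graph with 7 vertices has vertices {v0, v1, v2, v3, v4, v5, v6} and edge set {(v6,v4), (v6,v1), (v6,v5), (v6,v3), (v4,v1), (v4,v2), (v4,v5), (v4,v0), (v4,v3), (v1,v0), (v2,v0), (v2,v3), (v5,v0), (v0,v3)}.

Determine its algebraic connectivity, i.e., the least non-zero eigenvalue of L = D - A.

Degrees: deg(v0) = 5, deg(v1) = 3, deg(v2) = 3, deg(v3) = 4, deg(v4) = 6, deg(v5) = 3, deg(v6) = 4.
L = D − A with rows/columns ordered (v0, v1, v2, v3, v4, v5, v6):
  [ 5, -1, -1, -1, -1, -1,  0]
  [-1,  3,  0,  0, -1,  0, -1]
  [-1,  0,  3, -1, -1,  0,  0]
  [-1,  0, -1,  4, -1,  0, -1]
  [-1, -1, -1, -1,  6, -1, -1]
  [-1,  0,  0,  0, -1,  3, -1]
  [ 0, -1,  0, -1, -1, -1,  4]
Characteristic polynomial: det(λI − L) = λ(λ² − 9λ + 16)(λ − 3)(λ − 4)(λ − 5)(λ − 7).
Roots: λ = 0; (λ² − 9λ + 16) = 0 ⇒ λ = (9 ± √17)/2 ≈ 2.4384, 6.5616; (λ − 3) = 0 ⇒ λ = 3; (λ − 4) = 0 ⇒ λ = 4; (λ − 5) = 0 ⇒ λ = 5; (λ − 7) = 0 ⇒ λ = 7.
(Check: the roots sum (with multiplicity) to 28, matching trace L = Σdeg = 2·14 = 28.)
Laplacian eigenvalues: [0.0, 2.4384, 3.0, 4.0, 5.0, 6.5616, 7.0]. Algebraic connectivity (smallest non-zero eigenvalue) = 2.4384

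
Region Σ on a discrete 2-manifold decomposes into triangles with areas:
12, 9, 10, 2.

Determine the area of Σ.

12 + 9 + 10 + 2 = 33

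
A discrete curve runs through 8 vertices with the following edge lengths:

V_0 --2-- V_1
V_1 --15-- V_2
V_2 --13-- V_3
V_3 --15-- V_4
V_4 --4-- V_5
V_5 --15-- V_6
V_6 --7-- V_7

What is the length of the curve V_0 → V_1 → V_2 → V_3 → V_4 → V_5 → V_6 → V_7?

Arc length = 2 + 15 + 13 + 15 + 4 + 15 + 7 = 71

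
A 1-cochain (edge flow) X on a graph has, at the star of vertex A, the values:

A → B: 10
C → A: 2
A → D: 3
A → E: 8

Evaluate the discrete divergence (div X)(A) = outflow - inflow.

Divergence = sum of outgoing flows = 10 + (-2) + 3 + 8 = 19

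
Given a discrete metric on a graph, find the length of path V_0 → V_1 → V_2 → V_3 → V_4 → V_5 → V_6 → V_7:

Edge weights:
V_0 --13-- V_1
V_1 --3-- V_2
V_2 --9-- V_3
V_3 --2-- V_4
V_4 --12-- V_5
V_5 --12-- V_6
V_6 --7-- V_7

Arc length = 13 + 3 + 9 + 2 + 12 + 12 + 7 = 58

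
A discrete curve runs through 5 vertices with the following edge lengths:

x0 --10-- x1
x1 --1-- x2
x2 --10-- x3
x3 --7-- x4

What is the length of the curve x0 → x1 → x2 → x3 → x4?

Arc length = 10 + 1 + 10 + 7 = 28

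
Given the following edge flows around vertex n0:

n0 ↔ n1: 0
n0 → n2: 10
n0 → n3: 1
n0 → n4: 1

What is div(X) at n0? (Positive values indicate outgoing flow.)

Divergence = sum of outgoing flows = 0 + 10 + 1 + 1 = 12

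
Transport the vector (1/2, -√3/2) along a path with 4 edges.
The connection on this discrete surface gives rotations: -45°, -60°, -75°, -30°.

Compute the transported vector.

Total rotation: (-45°) + (-60°) + (-75°) + (-30°) = -210° ≡ 150° (mod 360°). Final vector: (0, 1)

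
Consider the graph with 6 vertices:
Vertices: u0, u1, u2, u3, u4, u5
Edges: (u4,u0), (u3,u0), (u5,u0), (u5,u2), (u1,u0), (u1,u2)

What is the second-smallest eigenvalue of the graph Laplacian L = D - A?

Degrees: deg(u0) = 4, deg(u1) = 2, deg(u2) = 2, deg(u3) = 1, deg(u4) = 1, deg(u5) = 2.
L = D − A with rows/columns ordered (u0, u1, u2, u3, u4, u5):
  [ 4, -1,  0, -1, -1, -1]
  [-1,  2, -1,  0,  0,  0]
  [ 0, -1,  2,  0,  0, -1]
  [-1,  0,  0,  1,  0,  0]
  [-1,  0,  0,  0,  1,  0]
  [-1,  0, -1,  0,  0,  2]
Characteristic polynomial: det(λI − L) = λ(λ² − 6λ + 4)(λ − 1)(λ − 2)(λ − 3).
Roots: λ = 0; (λ² − 6λ + 4) = 0 ⇒ λ = 3 ± √5 ≈ 0.7639, 5.2361; (λ − 1) = 0 ⇒ λ = 1; (λ − 2) = 0 ⇒ λ = 2; (λ − 3) = 0 ⇒ λ = 3.
(Check: the roots sum (with multiplicity) to 12, matching trace L = Σdeg = 2·6 = 12.)
Laplacian eigenvalues: [0.0, 0.7639, 1.0, 2.0, 3.0, 5.2361]. Algebraic connectivity (smallest non-zero eigenvalue) = 0.7639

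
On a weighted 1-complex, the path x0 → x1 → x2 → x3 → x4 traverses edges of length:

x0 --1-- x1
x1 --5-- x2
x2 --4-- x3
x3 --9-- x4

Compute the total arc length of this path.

Arc length = 1 + 5 + 4 + 9 = 19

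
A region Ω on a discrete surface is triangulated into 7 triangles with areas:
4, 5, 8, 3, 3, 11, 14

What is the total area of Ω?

4 + 5 + 8 + 3 + 3 + 11 + 14 = 48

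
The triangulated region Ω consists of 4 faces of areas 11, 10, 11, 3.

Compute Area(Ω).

11 + 10 + 11 + 3 = 35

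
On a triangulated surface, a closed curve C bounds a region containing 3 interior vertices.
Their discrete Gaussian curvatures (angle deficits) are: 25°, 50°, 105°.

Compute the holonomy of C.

Holonomy = total enclosed curvature = 25° + 50° + 105° = 180°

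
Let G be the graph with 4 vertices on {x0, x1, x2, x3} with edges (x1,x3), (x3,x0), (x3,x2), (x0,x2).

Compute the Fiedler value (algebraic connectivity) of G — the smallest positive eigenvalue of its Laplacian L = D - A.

Degrees: deg(x0) = 2, deg(x1) = 1, deg(x2) = 2, deg(x3) = 3.
L = D − A with rows/columns ordered (x0, x1, x2, x3):
  [ 2,  0, -1, -1]
  [ 0,  1,  0, -1]
  [-1,  0,  2, -1]
  [-1, -1, -1,  3]
Characteristic polynomial: det(λI − L) = λ(λ − 1)(λ − 3)(λ − 4).
Roots: λ = 0; (λ − 1) = 0 ⇒ λ = 1; (λ − 3) = 0 ⇒ λ = 3; (λ − 4) = 0 ⇒ λ = 4.
(Check: the roots sum (with multiplicity) to 8, matching trace L = Σdeg = 2·4 = 8.)
Laplacian eigenvalues: [0.0, 1.0, 3.0, 4.0]. Algebraic connectivity (smallest non-zero eigenvalue) = 1.0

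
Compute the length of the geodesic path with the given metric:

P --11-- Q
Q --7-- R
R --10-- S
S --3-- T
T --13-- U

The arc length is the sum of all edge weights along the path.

Arc length = 11 + 7 + 10 + 3 + 13 = 44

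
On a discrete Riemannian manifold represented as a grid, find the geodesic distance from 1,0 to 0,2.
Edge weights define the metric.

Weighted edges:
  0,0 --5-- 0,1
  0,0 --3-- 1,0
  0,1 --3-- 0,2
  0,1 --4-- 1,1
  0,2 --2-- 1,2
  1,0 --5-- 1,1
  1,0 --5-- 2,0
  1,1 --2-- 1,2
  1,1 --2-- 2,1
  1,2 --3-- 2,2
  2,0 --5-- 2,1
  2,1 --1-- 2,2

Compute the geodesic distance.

Shortest path: 1,0 → 1,1 → 1,2 → 0,2, total weight = 9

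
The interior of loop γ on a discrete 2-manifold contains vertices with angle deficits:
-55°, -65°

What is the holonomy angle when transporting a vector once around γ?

Holonomy = total enclosed curvature = (-55°) + (-65°) = -120°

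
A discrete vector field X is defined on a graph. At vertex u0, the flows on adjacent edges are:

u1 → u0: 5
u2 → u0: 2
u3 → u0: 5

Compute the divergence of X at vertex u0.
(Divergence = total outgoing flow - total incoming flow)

Divergence = sum of outgoing flows = (-5) + (-2) + (-5) = -12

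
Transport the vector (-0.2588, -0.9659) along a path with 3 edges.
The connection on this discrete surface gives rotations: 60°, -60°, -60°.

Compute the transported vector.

Total rotation: 60° + (-60°) + (-60°) = -60°. Final vector: (-0.9659, -0.2588)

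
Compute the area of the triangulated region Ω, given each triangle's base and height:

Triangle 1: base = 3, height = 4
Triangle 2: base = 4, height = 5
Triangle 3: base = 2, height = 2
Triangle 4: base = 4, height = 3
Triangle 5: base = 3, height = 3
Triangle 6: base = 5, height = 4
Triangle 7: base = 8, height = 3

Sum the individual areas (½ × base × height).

(1/2)×3×4 + (1/2)×4×5 + (1/2)×2×2 + (1/2)×4×3 + (1/2)×3×3 + (1/2)×5×4 + (1/2)×8×3 = 50.5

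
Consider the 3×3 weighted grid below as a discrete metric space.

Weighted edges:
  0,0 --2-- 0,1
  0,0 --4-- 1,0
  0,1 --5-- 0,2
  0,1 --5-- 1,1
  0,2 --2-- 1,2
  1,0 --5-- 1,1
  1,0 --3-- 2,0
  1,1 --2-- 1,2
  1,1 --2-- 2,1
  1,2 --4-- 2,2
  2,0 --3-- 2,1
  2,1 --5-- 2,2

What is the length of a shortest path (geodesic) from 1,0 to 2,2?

Shortest path: 1,0 → 2,0 → 2,1 → 2,2, total weight = 11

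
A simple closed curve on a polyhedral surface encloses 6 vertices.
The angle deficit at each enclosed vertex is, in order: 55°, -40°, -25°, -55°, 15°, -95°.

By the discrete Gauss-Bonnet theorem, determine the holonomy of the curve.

Holonomy = total enclosed curvature = 55° + (-40°) + (-25°) + (-55°) + 15° + (-95°) = -145°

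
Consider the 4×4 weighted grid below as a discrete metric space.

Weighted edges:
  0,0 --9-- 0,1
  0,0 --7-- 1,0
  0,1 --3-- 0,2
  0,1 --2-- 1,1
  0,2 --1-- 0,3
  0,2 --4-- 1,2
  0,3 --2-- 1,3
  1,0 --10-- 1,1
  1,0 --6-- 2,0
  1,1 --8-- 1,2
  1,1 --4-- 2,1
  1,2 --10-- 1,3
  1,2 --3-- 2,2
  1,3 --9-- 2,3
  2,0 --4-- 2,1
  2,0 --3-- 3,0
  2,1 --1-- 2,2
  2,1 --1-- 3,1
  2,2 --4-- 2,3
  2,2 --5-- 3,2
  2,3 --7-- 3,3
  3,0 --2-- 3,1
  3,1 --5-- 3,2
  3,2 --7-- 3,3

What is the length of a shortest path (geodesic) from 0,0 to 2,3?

Shortest path: 0,0 → 0,1 → 1,1 → 2,1 → 2,2 → 2,3, total weight = 20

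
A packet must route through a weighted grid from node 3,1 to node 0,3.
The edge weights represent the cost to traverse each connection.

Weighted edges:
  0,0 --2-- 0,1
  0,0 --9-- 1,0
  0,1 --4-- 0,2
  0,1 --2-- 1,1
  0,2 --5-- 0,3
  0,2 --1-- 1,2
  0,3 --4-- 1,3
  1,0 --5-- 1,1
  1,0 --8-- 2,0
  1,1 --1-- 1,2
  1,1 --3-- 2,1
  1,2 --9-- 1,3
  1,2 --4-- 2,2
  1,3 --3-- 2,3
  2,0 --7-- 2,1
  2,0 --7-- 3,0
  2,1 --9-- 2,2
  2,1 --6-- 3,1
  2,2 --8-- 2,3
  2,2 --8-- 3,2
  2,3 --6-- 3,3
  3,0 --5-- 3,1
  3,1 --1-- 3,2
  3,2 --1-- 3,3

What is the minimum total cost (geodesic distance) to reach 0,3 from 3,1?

Shortest path: 3,1 → 3,2 → 3,3 → 2,3 → 1,3 → 0,3, total weight = 15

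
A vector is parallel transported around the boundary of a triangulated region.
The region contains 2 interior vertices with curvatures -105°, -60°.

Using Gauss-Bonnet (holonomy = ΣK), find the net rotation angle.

Holonomy = total enclosed curvature = (-105°) + (-60°) = -165°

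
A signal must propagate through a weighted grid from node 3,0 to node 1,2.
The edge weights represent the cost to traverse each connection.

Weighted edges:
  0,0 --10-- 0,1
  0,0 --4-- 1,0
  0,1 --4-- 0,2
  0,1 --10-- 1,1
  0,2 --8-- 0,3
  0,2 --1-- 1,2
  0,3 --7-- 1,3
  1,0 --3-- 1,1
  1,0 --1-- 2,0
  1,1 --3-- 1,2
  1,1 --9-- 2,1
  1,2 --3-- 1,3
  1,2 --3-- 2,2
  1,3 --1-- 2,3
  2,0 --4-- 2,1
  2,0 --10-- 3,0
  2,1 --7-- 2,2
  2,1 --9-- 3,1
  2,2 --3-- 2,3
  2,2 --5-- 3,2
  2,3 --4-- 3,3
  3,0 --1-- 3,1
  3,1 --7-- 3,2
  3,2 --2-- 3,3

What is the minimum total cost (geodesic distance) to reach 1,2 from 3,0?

Shortest path: 3,0 → 3,1 → 3,2 → 2,2 → 1,2, total weight = 16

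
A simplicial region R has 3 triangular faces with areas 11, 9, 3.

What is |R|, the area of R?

11 + 9 + 3 = 23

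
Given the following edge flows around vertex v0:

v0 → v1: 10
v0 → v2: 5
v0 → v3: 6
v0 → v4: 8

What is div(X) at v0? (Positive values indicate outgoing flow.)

Divergence = sum of outgoing flows = 10 + 5 + 6 + 8 = 29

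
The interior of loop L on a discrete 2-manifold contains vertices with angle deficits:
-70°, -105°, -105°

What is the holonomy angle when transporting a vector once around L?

Holonomy = total enclosed curvature = (-70°) + (-105°) + (-105°) = -280°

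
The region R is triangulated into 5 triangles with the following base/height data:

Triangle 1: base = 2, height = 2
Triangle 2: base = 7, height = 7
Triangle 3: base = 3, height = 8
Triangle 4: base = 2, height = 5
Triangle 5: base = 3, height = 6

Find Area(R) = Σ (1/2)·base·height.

(1/2)×2×2 + (1/2)×7×7 + (1/2)×3×8 + (1/2)×2×5 + (1/2)×3×6 = 52.5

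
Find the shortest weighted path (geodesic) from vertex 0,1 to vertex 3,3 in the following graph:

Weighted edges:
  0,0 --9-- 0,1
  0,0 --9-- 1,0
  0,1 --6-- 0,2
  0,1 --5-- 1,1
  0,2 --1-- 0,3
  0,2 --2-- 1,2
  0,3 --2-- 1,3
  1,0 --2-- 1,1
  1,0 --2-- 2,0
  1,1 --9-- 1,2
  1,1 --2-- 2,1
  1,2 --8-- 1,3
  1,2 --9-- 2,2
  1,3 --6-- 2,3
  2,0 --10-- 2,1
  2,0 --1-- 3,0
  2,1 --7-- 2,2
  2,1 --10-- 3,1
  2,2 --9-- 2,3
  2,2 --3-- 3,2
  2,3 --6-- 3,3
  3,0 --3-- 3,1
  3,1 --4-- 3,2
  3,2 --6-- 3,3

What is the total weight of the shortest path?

Shortest path: 0,1 → 0,2 → 0,3 → 1,3 → 2,3 → 3,3, total weight = 21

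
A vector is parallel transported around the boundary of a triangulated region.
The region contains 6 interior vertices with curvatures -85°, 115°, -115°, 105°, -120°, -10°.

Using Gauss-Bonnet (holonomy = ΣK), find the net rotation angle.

Holonomy = total enclosed curvature = (-85°) + 115° + (-115°) + 105° + (-120°) + (-10°) = -110°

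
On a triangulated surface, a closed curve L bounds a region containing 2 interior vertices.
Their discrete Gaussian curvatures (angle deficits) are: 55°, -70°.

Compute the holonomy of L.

Holonomy = total enclosed curvature = 55° + (-70°) = -15°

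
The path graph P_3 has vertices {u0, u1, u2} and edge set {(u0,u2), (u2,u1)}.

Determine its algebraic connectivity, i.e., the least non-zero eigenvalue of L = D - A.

The path graph P_n has Laplacian eigenvalues λ_k = 2 − 2cos(kπ/n), k = 0, 1, …, n−1. Here n = 3:
k=0: 2 − 2cos(0) = 0.0; k=1: 2 − 2cos(π/3) = 1.0; k=2: 2 − 2cos(2π/3) = 3.0.
Laplacian eigenvalues: [0.0, 1.0, 3.0]. Algebraic connectivity (smallest non-zero eigenvalue) = 1.0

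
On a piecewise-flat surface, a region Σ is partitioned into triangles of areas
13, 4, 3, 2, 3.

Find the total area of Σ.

13 + 4 + 3 + 2 + 3 = 25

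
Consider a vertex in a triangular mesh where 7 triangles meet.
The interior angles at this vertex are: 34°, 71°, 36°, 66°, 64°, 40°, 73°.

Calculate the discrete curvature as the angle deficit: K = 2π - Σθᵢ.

Sum of angles = 384°. K = 360° - 384° = -24° = -2π/15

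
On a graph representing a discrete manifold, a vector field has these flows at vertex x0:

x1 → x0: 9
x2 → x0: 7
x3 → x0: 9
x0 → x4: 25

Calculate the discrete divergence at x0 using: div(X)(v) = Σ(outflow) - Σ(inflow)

Divergence = sum of outgoing flows = (-9) + (-7) + (-9) + 25 = 0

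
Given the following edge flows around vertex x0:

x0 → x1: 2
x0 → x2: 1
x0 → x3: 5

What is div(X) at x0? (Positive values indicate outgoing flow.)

Divergence = sum of outgoing flows = 2 + 1 + 5 = 8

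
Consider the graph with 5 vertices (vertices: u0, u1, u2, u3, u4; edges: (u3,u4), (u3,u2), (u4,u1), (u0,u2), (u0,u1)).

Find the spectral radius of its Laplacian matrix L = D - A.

Degrees: deg(u0) = 2, deg(u1) = 2, deg(u2) = 2, deg(u3) = 2, deg(u4) = 2.
L = D − A with rows/columns ordered (u0, u1, u2, u3, u4):
  [ 2, -1, -1,  0,  0]
  [-1,  2,  0,  0, -1]
  [-1,  0,  2, -1,  0]
  [ 0,  0, -1,  2, -1]
  [ 0, -1,  0, -1,  2]
Characteristic polynomial: det(λI − L) = λ(λ² − 5λ + 5)².
Roots: λ = 0; (λ² − 5λ + 5) = 0 ⇒ λ = (5 ± √5)/2 ≈ 1.382, 3.618 (multiplicity 2).
(Check: the roots sum (with multiplicity) to 10, matching trace L = Σdeg = 2·5 = 10.)
Laplacian eigenvalues: [0.0, 1.382, 1.382, 3.618, 3.618]. Largest eigenvalue (spectral radius) = 3.618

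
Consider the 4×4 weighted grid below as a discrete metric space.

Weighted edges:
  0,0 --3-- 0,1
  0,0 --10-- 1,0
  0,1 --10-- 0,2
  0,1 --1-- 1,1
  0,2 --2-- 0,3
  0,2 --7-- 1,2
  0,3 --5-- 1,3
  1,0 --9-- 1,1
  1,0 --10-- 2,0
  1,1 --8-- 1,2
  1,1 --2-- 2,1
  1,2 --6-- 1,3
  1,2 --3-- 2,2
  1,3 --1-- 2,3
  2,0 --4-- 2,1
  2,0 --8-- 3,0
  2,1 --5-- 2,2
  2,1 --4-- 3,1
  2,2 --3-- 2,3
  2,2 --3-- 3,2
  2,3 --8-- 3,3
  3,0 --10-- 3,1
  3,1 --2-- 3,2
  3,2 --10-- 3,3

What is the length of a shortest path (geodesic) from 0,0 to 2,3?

Shortest path: 0,0 → 0,1 → 1,1 → 2,1 → 2,2 → 2,3, total weight = 14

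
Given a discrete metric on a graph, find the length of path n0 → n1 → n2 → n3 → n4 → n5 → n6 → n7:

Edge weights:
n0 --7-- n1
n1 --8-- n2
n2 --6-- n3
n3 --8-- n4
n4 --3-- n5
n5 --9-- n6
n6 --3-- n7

Arc length = 7 + 8 + 6 + 8 + 3 + 9 + 3 = 44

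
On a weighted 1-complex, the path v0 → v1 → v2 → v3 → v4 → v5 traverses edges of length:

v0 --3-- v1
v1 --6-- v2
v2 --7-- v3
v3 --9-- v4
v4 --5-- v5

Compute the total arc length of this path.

Arc length = 3 + 6 + 7 + 9 + 5 = 30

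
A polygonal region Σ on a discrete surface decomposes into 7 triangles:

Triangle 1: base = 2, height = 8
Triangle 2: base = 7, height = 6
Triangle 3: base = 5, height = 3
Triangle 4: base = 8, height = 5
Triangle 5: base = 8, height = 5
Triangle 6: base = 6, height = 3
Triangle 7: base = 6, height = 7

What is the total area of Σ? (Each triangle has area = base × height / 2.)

(1/2)×2×8 + (1/2)×7×6 + (1/2)×5×3 + (1/2)×8×5 + (1/2)×8×5 + (1/2)×6×3 + (1/2)×6×7 = 106.5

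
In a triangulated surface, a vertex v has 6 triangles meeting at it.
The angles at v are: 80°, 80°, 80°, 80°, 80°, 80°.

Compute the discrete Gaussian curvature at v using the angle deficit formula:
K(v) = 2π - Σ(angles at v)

Sum of angles = 480°. K = 360° - 480° = -120°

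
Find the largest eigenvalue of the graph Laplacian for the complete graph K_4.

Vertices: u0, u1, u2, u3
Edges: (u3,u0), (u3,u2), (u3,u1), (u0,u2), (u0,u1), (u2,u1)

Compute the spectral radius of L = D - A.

For the complete graph K_n, L = nI − J (J = all-ones matrix). J has eigenvalues n (once, eigenvector 𝟙) and 0 (multiplicity n−1), so L has eigenvalues 0 (once) and n (multiplicity n−1). Here n = 4: eigenvalue 0 once and 4 with multiplicity 3.
Laplacian eigenvalues: [0.0, 4.0, 4.0, 4.0]. Largest eigenvalue (spectral radius) = 4.0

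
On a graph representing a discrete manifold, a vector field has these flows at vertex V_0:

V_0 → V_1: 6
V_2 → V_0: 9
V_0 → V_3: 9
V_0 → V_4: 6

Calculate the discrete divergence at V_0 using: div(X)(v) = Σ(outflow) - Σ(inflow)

Divergence = sum of outgoing flows = 6 + (-9) + 9 + 6 = 12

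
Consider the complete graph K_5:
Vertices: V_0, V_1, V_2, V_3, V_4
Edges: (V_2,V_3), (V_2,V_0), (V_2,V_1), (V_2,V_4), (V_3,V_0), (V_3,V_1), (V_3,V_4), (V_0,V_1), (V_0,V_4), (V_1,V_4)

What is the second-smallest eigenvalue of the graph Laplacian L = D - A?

For the complete graph K_n, L = nI − J (J = all-ones matrix). J has eigenvalues n (once, eigenvector 𝟙) and 0 (multiplicity n−1), so L has eigenvalues 0 (once) and n (multiplicity n−1). Here n = 5: eigenvalue 0 once and 5 with multiplicity 4.
Laplacian eigenvalues: [0.0, 5.0, 5.0, 5.0, 5.0]. Algebraic connectivity (smallest non-zero eigenvalue) = 5.0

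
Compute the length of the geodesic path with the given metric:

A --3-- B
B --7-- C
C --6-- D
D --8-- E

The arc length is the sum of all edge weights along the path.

Arc length = 3 + 7 + 6 + 8 = 24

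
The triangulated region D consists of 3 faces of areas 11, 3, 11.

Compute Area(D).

11 + 3 + 11 = 25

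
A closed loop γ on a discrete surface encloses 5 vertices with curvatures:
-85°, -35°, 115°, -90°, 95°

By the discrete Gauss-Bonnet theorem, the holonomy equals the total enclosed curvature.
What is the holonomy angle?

Holonomy = total enclosed curvature = (-85°) + (-35°) + 115° + (-90°) + 95° = 0°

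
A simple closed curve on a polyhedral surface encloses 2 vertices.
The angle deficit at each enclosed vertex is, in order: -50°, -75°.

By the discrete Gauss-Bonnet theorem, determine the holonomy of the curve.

Holonomy = total enclosed curvature = (-50°) + (-75°) = -125°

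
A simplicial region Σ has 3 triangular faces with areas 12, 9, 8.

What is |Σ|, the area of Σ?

12 + 9 + 8 = 29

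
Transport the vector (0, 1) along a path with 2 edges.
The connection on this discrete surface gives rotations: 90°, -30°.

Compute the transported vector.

Total rotation: 90° + (-30°) = 60°. Final vector: (-0.8660, 0.5000)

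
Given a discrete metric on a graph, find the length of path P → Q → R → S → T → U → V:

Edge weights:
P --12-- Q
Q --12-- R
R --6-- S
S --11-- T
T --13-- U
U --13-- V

Arc length = 12 + 12 + 6 + 11 + 13 + 13 = 67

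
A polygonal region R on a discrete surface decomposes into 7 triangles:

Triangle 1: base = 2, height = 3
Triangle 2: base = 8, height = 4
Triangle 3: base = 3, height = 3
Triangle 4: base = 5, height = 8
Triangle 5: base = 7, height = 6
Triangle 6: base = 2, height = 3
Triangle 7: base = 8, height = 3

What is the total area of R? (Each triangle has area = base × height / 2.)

(1/2)×2×3 + (1/2)×8×4 + (1/2)×3×3 + (1/2)×5×8 + (1/2)×7×6 + (1/2)×2×3 + (1/2)×8×3 = 79.5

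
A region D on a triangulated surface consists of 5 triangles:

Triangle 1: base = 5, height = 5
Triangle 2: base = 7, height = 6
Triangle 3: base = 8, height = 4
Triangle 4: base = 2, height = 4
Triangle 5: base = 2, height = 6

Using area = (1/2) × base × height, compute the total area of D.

(1/2)×5×5 + (1/2)×7×6 + (1/2)×8×4 + (1/2)×2×4 + (1/2)×2×6 = 59.5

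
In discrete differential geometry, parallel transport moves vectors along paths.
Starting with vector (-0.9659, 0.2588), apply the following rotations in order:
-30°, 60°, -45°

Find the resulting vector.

Total rotation: (-30°) + 60° + (-45°) = -15°. Final vector: (-0.8660, 0.5000)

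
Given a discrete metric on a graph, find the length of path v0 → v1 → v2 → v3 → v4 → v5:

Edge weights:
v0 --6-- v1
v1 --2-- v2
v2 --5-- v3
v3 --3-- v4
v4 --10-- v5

Arc length = 6 + 2 + 5 + 3 + 10 = 26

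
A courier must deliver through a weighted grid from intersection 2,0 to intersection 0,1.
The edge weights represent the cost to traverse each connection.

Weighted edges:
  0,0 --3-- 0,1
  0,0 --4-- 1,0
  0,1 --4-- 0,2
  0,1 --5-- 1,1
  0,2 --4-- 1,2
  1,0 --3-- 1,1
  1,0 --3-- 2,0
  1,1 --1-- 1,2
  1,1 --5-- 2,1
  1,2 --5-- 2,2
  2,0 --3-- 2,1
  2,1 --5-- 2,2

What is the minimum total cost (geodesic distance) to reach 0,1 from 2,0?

Shortest path: 2,0 → 1,0 → 0,0 → 0,1, total weight = 10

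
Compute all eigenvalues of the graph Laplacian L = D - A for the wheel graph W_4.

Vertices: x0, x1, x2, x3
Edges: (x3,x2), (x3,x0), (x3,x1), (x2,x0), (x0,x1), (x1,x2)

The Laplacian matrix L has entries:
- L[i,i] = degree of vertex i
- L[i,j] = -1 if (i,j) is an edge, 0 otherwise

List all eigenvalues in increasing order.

The wheel W_4 is the join K_1 ∨ C_3 (a hub joined to every vertex of a cycle of length 3). For a join G ∨ H (G on p vertices, H on q vertices) the Laplacian spectrum is 0, p+q, the eigenvalues of L(G) other than one 0 each shifted by +q, and the eigenvalues of L(H) other than one 0 each shifted by +p. With G = K_1 (p = 1, nothing left after dropping its 0) and H = C_3 (q = 3, eigenvalues 2 − 2cos(2πk/3), k = 0, …, 2; drop k = 0), the spectrum of W_4 is 0, 4, and 1 + (2 − 2cos(2πk/3)) = 3 − 2cos(2πk/3) for k = 1, …, 2:
k=1: 3 − 2cos(2π/3) = 4.0; k=2: 3 − 2cos(4π/3) = 4.0.
Laplacian eigenvalues (increasing order): [0.0, 4.0, 4.0, 4.0]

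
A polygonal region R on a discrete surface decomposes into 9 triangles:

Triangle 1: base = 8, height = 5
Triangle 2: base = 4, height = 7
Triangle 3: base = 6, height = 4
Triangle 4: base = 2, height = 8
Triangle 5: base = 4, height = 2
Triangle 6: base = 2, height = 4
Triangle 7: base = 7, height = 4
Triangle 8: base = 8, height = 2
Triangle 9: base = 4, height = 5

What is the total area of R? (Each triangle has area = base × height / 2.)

(1/2)×8×5 + (1/2)×4×7 + (1/2)×6×4 + (1/2)×2×8 + (1/2)×4×2 + (1/2)×2×4 + (1/2)×7×4 + (1/2)×8×2 + (1/2)×4×5 = 94.0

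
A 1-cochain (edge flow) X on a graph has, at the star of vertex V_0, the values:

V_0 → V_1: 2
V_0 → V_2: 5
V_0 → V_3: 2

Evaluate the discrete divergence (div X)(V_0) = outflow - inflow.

Divergence = sum of outgoing flows = 2 + 5 + 2 = 9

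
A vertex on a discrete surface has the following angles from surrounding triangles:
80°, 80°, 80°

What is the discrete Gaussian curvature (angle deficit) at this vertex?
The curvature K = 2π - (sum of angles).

Sum of angles = 240°. K = 360° - 240° = 120°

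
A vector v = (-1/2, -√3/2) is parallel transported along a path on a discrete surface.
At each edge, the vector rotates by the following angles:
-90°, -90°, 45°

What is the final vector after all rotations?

Total rotation: (-90°) + (-90°) + 45° = -135°. Final vector: (-0.2588, 0.9659)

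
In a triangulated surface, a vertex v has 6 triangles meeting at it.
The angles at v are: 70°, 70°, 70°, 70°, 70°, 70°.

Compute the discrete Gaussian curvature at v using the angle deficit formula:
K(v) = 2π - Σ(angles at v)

Sum of angles = 420°. K = 360° - 420° = -60°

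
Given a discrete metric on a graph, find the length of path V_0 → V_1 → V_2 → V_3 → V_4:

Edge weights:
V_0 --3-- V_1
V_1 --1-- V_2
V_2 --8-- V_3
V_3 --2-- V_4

Arc length = 3 + 1 + 8 + 2 = 14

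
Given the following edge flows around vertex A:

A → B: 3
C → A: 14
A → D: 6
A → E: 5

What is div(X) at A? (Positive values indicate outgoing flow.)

Divergence = sum of outgoing flows = 3 + (-14) + 6 + 5 = 0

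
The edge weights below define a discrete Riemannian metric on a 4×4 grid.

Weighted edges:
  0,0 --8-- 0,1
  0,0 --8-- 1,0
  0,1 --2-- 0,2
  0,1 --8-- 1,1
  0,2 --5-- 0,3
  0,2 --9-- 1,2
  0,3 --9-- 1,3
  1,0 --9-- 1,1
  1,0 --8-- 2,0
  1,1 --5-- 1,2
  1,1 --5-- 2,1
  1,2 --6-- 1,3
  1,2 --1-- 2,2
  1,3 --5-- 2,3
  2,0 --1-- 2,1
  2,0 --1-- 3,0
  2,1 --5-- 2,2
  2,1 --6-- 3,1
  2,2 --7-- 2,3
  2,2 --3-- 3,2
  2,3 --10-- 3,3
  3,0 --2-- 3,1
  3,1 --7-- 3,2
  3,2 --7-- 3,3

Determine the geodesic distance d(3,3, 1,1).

Shortest path: 3,3 → 3,2 → 2,2 → 1,2 → 1,1, total weight = 16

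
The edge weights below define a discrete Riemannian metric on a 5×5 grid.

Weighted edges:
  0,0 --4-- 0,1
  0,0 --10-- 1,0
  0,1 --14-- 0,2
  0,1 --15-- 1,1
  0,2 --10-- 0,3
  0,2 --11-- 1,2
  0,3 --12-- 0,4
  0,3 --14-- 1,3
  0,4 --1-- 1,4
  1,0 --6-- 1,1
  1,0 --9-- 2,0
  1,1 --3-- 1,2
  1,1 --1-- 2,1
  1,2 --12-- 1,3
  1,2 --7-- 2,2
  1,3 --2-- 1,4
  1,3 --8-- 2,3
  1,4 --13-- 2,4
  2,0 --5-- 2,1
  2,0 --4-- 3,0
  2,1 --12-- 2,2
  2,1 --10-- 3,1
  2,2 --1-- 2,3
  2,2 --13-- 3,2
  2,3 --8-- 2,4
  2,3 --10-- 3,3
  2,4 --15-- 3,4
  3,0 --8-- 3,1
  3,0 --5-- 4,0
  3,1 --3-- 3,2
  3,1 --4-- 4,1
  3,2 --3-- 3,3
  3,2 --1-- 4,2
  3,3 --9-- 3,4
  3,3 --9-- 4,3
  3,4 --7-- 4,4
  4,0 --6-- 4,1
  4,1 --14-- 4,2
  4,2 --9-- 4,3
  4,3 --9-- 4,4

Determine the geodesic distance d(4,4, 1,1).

Shortest path: 4,4 → 3,4 → 3,3 → 3,2 → 3,1 → 2,1 → 1,1, total weight = 33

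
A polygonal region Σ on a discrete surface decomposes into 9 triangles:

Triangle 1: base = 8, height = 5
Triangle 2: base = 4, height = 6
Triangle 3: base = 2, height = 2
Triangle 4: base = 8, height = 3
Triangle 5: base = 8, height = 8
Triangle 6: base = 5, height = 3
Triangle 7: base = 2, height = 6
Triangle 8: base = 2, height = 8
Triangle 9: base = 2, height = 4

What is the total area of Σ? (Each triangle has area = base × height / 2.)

(1/2)×8×5 + (1/2)×4×6 + (1/2)×2×2 + (1/2)×8×3 + (1/2)×8×8 + (1/2)×5×3 + (1/2)×2×6 + (1/2)×2×8 + (1/2)×2×4 = 103.5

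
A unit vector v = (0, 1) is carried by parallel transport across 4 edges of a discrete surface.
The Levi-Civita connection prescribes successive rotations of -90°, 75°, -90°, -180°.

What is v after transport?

Total rotation: (-90°) + 75° + (-90°) + (-180°) = -285° ≡ 75° (mod 360°). Final vector: (-0.9659, 0.2588)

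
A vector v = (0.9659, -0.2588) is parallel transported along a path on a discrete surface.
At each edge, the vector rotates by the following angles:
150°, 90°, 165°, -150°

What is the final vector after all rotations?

Total rotation: 150° + 90° + 165° + (-150°) = 255° ≡ -105° (mod 360°). Final vector: (-0.5000, -0.8660)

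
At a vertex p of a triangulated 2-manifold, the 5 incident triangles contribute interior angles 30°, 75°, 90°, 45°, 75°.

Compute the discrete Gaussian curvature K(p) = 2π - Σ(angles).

Sum of angles = 315°. K = 360° - 315° = 45°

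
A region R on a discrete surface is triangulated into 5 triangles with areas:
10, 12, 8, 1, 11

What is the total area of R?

10 + 12 + 8 + 1 + 11 = 42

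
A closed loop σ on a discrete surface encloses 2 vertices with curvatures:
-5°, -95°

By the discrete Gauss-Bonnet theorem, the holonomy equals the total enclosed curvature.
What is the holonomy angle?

Holonomy = total enclosed curvature = (-5°) + (-95°) = -100°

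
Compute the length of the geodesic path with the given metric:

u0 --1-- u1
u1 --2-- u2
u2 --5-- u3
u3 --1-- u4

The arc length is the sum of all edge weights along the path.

Arc length = 1 + 2 + 5 + 1 = 9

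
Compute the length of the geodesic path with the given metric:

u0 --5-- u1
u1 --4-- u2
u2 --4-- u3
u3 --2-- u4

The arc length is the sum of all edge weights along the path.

Arc length = 5 + 4 + 4 + 2 = 15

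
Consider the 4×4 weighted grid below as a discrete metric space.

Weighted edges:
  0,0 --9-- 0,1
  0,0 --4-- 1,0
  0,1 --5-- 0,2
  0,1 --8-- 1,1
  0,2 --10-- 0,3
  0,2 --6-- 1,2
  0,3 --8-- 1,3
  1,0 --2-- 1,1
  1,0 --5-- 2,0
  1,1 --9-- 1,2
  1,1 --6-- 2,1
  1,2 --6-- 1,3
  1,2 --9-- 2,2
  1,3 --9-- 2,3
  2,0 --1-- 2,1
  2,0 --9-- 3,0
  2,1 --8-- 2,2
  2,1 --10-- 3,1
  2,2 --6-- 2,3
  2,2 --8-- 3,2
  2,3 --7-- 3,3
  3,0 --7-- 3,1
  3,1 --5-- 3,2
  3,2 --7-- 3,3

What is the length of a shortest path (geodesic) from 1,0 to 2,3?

Shortest path: 1,0 → 2,0 → 2,1 → 2,2 → 2,3, total weight = 20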